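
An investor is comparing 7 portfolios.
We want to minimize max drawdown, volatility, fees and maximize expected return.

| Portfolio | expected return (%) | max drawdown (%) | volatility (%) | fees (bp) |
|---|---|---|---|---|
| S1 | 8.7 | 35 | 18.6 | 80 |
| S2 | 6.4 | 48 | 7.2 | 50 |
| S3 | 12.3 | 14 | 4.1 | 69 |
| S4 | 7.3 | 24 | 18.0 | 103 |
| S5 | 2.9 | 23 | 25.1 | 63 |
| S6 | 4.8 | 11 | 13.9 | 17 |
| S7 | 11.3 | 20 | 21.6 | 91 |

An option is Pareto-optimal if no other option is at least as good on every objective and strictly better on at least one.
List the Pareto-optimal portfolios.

S2, S3, S6

S1: dominated by S3 (expected return 12.3≥8.7, max drawdown 14≤35, volatility 4.1≤18.6, fees 69≤80).
S2: not dominated.
S3: not dominated (best expected return).
S4: dominated by S3 (expected return 12.3≥7.3, max drawdown 14≤24, volatility 4.1≤18.0, fees 69≤103).
S5: dominated by S6 (expected return 4.8≥2.9, max drawdown 11≤23, volatility 13.9≤25.1, fees 17≤63).
S6: not dominated (best max drawdown).
S7: dominated by S3 (expected return 12.3≥11.3, max drawdown 14≤20, volatility 4.1≤21.6, fees 69≤91).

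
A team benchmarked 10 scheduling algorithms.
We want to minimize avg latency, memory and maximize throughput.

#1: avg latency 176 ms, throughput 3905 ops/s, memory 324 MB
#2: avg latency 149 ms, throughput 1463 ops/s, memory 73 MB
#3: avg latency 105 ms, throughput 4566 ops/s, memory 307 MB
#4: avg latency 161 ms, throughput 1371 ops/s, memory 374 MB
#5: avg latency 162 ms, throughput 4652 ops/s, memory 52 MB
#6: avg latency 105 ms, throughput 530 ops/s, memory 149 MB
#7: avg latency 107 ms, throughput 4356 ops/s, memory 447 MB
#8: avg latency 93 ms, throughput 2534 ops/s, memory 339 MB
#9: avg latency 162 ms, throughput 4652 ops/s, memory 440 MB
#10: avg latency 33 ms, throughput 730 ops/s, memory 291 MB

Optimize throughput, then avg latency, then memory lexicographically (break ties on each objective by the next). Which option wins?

#5

First maximize throughput: best is 4652, kept {#5, #9}.
Then minimize avg latency: best is 162, kept {#5, #9}.
Then minimize memory: best is 52, kept {#5}.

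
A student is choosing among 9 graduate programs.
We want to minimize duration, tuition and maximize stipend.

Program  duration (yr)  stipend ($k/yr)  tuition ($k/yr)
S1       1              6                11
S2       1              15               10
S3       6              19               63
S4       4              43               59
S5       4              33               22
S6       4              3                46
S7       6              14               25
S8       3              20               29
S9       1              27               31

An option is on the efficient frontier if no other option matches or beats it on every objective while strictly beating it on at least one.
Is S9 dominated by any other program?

S1: worse on stipend (6 vs 27).
S2: worse on stipend (15 vs 27).
S3: worse on duration (6 vs 1).
S4: worse on duration (4 vs 1).
S5: worse on duration (4 vs 1).
S6: worse on duration (4 vs 1).
S7: worse on duration (6 vs 1).
S8: worse on duration (3 vs 1).
No option is at least as good as S9 on every objective and strictly better on one.

No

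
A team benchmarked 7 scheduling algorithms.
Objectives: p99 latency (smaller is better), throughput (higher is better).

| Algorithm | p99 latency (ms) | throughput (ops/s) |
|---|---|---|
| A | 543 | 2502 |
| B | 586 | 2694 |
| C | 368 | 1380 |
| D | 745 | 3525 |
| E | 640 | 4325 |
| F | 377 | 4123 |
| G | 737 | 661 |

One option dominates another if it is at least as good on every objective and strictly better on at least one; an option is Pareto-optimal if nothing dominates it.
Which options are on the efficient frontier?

A: dominated by F (p99 latency 377≤543, throughput 4123≥2502).
B: dominated by F (p99 latency 377≤586, throughput 4123≥2694).
C: not dominated (best p99 latency).
D: dominated by E (p99 latency 640≤745, throughput 4325≥3525).
E: not dominated (best throughput).
F: not dominated.
G: dominated by A (p99 latency 543≤737, throughput 2502≥661).

C, E, F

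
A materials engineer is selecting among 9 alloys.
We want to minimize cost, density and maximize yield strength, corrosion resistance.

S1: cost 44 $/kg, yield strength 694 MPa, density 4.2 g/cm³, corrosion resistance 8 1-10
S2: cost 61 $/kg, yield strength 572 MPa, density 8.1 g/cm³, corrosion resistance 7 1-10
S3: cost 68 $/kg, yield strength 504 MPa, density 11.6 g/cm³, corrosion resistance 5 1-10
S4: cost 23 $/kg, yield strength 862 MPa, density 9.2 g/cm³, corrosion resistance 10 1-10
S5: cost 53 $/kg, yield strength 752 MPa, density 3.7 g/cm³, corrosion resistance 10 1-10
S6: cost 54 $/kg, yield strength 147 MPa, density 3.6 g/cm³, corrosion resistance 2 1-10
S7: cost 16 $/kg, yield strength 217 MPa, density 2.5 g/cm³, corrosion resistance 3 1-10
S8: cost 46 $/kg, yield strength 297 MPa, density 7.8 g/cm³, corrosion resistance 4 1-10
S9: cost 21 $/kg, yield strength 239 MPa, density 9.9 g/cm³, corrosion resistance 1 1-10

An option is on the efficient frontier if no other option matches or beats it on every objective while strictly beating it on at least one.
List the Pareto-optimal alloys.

S1, S4, S5, S7, S9

S1: not dominated.
S2: dominated by S1 (cost 44≤61, yield strength 694≥572, density 4.2≤8.1, corrosion resistance 8≥7).
S3: dominated by S1 (cost 44≤68, yield strength 694≥504, density 4.2≤11.6, corrosion resistance 8≥5).
S4: not dominated (best yield strength).
S5: not dominated.
S6: dominated by S7 (cost 16≤54, yield strength 217≥147, density 2.5≤3.6, corrosion resistance 3≥2).
S7: not dominated (best cost).
S8: dominated by S1 (cost 44≤46, yield strength 694≥297, density 4.2≤7.8, corrosion resistance 8≥4).
S9: not dominated.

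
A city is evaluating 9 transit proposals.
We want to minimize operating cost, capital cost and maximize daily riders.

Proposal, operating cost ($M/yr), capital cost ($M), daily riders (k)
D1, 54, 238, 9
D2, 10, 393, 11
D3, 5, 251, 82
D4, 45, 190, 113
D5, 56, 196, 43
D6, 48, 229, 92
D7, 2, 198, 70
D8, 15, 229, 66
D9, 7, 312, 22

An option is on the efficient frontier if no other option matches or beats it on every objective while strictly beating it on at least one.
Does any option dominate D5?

Yes

D4 vs D5: operating cost 45≤56, capital cost 190≤196, daily riders 113≥43 — D4 is at least as good on every objective and strictly better on at least one, so D4 dominates D5.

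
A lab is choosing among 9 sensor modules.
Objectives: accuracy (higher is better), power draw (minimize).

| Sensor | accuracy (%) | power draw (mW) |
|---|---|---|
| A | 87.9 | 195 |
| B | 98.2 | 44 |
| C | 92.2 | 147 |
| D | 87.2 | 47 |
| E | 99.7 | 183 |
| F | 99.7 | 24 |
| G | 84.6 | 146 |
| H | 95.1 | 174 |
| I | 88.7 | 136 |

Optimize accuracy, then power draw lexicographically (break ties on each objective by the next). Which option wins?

First maximize accuracy: best is 99.7, kept {E, F}.
Then minimize power draw: best is 24, kept {F}.

F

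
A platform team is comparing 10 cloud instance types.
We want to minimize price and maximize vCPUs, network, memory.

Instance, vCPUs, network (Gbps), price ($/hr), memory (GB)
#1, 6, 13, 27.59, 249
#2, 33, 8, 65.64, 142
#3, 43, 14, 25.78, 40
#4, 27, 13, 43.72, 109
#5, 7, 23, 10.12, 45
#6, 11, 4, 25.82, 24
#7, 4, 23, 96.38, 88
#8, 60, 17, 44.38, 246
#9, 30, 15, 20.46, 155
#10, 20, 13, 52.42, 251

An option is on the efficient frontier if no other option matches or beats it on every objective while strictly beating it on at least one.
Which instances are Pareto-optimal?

#1, #3, #5, #7, #8, #9, #10

#1: not dominated.
#2: dominated by #8 (vCPUs 60≥33, network 17≥8, price 44.38≤65.64, memory 246≥142).
#3: not dominated.
#4: dominated by #9 (vCPUs 30≥27, network 15≥13, price 20.46≤43.72, memory 155≥109).
#5: not dominated (best price).
#6: dominated by #3 (vCPUs 43≥11, network 14≥4, price 25.78≤25.82, memory 40≥24).
#7: not dominated.
#8: not dominated (best vCPUs).
#9: not dominated.
#10: not dominated (best memory).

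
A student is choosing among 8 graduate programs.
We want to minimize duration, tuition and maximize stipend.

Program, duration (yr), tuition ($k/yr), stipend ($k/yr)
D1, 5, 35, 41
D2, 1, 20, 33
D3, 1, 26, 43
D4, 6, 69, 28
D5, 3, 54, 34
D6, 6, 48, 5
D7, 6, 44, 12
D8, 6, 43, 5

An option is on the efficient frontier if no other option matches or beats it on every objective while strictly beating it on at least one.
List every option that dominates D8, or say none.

D1, D2, D3

D1: duration 5≤6, tuition 35≤43, stipend 41≥5 — dominates D8.
D2: duration 1≤6, tuition 20≤43, stipend 33≥5 — dominates D8.
D3: duration 1≤6, tuition 26≤43, stipend 43≥5 — dominates D8.
Others (D4, D5, D6, D7) are each worse than D8 on at least one objective.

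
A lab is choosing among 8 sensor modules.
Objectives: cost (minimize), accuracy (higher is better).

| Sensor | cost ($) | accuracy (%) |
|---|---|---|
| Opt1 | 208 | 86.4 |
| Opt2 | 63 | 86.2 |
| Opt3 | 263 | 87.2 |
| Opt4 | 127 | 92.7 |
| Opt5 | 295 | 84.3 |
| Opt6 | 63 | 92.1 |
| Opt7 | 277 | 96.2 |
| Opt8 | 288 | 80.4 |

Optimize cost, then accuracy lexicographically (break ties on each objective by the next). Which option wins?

Opt6

First minimize cost: best is 63, kept {Opt2, Opt6}.
Then maximize accuracy: best is 92.1, kept {Opt6}.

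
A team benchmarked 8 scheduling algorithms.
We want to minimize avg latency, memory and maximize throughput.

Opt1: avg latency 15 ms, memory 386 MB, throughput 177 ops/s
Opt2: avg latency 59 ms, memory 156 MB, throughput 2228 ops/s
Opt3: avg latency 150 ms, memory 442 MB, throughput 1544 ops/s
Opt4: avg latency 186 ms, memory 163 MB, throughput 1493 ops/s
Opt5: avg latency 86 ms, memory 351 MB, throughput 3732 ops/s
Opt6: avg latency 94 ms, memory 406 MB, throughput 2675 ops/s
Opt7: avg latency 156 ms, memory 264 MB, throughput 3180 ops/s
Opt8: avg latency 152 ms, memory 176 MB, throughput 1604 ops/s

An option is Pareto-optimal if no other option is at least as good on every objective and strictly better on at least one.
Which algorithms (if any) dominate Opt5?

Opt1: worse on memory (386 vs 351).
Opt2: worse on throughput (2228 vs 3732).
Opt3: worse on avg latency (150 vs 86).
Opt4: worse on avg latency (186 vs 86).
Opt6: worse on avg latency (94 vs 86).
Opt7: worse on avg latency (156 vs 86).
Opt8: worse on avg latency (152 vs 86).
No option dominates Opt5.

none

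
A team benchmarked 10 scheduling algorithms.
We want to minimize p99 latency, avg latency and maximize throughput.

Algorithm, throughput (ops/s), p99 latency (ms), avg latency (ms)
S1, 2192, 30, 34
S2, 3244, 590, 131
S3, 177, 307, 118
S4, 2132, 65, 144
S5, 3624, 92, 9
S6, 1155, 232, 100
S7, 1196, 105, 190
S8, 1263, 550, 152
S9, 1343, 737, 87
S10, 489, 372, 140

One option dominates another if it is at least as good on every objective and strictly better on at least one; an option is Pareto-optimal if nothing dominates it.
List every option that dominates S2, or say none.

S5

S5: throughput 3624≥3244, p99 latency 92≤590, avg latency 9≤131 — dominates S2.
Others (S1, S3, S4, S6, S7, S8, S9, S10) are each worse than S2 on at least one objective.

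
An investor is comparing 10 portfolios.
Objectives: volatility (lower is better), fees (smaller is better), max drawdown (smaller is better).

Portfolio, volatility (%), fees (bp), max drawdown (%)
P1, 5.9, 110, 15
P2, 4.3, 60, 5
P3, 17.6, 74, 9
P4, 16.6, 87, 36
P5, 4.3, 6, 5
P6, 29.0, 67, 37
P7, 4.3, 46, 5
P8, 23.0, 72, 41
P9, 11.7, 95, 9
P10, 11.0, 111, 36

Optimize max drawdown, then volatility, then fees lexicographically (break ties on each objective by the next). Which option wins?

First minimize max drawdown: best is 5, kept {P2, P5, P7}.
Then minimize volatility: best is 4.3, kept {P2, P5, P7}.
Then minimize fees: best is 6, kept {P5}.

P5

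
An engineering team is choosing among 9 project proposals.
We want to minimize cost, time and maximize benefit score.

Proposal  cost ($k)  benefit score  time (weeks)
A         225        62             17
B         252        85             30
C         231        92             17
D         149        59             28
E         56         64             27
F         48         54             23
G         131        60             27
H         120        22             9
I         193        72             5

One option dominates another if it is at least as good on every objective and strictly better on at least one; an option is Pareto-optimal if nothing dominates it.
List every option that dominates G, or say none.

E: cost 56≤131, benefit score 64≥60, time 27≤27 — dominates G.
Others (A, B, C, D, F, H, I) are each worse than G on at least one objective.

E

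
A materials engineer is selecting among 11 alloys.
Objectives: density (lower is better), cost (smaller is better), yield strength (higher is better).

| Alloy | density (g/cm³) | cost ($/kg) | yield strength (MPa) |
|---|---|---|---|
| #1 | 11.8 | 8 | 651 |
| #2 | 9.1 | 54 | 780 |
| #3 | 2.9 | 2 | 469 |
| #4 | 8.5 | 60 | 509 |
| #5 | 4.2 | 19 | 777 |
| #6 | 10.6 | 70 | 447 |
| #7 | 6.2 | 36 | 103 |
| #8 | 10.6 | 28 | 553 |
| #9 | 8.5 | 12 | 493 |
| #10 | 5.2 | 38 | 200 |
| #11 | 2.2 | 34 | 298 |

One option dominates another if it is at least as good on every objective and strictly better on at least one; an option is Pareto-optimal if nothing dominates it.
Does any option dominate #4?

Yes

#5 vs #4: density 4.2≤8.5, cost 19≤60, yield strength 777≥509 — #5 is at least as good on every objective and strictly better on at least one, so #5 dominates #4.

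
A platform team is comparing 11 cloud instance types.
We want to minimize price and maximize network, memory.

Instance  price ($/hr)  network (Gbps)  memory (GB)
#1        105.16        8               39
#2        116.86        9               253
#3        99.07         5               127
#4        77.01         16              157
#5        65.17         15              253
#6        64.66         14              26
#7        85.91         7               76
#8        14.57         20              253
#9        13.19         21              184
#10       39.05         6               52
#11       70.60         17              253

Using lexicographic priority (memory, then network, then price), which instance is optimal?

First maximize memory: best is 253, kept {#2, #5, #8, #11}.
Then maximize network: best is 20, kept {#8}.

#8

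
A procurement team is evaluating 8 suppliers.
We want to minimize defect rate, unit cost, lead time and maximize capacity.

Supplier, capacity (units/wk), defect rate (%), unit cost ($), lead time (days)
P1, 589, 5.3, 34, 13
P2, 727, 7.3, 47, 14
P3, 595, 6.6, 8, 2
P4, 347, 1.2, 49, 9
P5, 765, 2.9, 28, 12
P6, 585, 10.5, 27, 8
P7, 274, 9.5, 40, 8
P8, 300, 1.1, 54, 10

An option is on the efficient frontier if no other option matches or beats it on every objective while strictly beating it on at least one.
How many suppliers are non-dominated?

4

P1: dominated by P5 (capacity 765≥589, defect rate 2.9≤5.3, unit cost 28≤34, lead time 12≤13).
P2: dominated by P5 (capacity 765≥727, defect rate 2.9≤7.3, unit cost 28≤47, lead time 12≤14).
P3: not dominated (best unit cost).
P4: not dominated.
P5: not dominated (best capacity).
P6: dominated by P3 (capacity 595≥585, defect rate 6.6≤10.5, unit cost 8≤27, lead time 2≤8).
P7: dominated by P3 (capacity 595≥274, defect rate 6.6≤9.5, unit cost 8≤40, lead time 2≤8).
P8: not dominated (best defect rate).
Pareto-optimal: P3, P4, P5, P8 → 4.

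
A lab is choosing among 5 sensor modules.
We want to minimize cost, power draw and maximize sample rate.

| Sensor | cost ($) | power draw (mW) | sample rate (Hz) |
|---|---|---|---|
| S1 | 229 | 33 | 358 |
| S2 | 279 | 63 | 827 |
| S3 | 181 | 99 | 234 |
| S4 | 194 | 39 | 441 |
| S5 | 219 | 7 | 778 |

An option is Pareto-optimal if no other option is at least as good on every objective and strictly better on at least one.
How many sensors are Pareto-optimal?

4

S1: dominated by S5 (cost 219≤229, power draw 7≤33, sample rate 778≥358).
S2: not dominated (best sample rate).
S3: not dominated (best cost).
S4: not dominated.
S5: not dominated (best power draw).
Pareto-optimal: S2, S3, S4, S5 → 4.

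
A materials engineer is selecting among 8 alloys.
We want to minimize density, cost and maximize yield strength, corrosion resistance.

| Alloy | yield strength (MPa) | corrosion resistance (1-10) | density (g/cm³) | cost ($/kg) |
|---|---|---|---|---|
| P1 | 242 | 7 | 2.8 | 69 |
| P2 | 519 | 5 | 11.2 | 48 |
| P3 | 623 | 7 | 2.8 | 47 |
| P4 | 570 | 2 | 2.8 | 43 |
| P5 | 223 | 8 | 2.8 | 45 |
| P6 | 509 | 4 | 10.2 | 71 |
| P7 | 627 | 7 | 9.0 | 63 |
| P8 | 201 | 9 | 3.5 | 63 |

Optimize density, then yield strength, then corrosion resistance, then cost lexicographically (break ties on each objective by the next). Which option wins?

P3

First minimize density: best is 2.8, kept {P1, P3, P4, P5}.
Then maximize yield strength: best is 623, kept {P3}.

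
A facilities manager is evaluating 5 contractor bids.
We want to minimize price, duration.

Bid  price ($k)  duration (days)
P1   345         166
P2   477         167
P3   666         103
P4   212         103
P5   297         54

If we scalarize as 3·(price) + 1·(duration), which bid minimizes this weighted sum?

P4

P1: 3·345 + 1·166 = 1201
P2: 3·477 + 1·167 = 1598
P3: 3·666 + 1·103 = 2101
P4: 3·212 + 1·103 = 739
P5: 3·297 + 1·54 = 945
Lowest: P4 at 739.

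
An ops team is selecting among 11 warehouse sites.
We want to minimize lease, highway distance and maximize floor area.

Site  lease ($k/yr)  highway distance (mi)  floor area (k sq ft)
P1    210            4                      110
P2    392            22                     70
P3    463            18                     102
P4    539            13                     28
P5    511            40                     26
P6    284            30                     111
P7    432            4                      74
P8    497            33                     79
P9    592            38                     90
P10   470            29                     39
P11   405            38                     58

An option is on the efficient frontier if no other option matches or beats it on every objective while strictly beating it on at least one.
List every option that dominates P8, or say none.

P1, P3, P6

P1: lease 210≤497, highway distance 4≤33, floor area 110≥79 — dominates P8.
P3: lease 463≤497, highway distance 18≤33, floor area 102≥79 — dominates P8.
P6: lease 284≤497, highway distance 30≤33, floor area 111≥79 — dominates P8.
Others (P2, P4, P5, P7, P9, P10, P11) are each worse than P8 on at least one objective.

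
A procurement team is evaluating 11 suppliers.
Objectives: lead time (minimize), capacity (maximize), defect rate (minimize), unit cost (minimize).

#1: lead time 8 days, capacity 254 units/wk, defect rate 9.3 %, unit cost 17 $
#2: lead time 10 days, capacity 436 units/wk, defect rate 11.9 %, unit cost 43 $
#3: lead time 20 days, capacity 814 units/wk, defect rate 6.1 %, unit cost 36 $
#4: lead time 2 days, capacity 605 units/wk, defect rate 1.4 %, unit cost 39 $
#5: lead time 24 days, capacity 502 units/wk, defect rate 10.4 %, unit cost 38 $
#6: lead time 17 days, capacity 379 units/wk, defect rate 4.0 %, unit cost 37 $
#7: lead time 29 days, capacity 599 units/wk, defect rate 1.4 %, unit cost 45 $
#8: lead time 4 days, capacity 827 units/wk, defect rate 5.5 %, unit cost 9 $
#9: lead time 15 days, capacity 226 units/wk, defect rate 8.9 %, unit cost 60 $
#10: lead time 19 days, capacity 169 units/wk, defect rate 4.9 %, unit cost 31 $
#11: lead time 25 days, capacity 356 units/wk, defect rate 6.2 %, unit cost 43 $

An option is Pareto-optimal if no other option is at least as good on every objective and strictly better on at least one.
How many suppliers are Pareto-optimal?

4

#1: dominated by #8 (lead time 4≤8, capacity 827≥254, defect rate 5.5≤9.3, unit cost 9≤17).
#2: dominated by #4 (lead time 2≤10, capacity 605≥436, defect rate 1.4≤11.9, unit cost 39≤43).
#3: dominated by #8 (lead time 4≤20, capacity 827≥814, defect rate 5.5≤6.1, unit cost 9≤36).
#4: not dominated (best lead time).
#5: dominated by #3 (lead time 20≤24, capacity 814≥502, defect rate 6.1≤10.4, unit cost 36≤38).
#6: not dominated.
#7: dominated by #4 (lead time 2≤29, capacity 605≥599, defect rate 1.4≤1.4, unit cost 39≤45).
#8: not dominated (best capacity).
#9: dominated by #4 (lead time 2≤15, capacity 605≥226, defect rate 1.4≤8.9, unit cost 39≤60).
#10: not dominated.
#11: dominated by #3 (lead time 20≤25, capacity 814≥356, defect rate 6.1≤6.2, unit cost 36≤43).
Pareto-optimal: #4, #6, #8, #10 → 4.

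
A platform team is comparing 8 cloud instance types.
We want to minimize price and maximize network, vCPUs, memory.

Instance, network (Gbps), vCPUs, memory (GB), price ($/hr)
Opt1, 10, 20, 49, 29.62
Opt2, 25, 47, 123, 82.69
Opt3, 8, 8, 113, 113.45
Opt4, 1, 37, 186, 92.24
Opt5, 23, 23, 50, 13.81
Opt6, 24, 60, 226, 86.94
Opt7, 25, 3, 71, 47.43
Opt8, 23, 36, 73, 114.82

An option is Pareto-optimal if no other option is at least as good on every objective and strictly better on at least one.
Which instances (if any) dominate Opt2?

Opt1: worse on network (10 vs 25).
Opt3: worse on network (8 vs 25).
Opt4: worse on network (1 vs 25).
Opt5: worse on network (23 vs 25).
Opt6: worse on network (24 vs 25).
Opt7: worse on vCPUs (3 vs 47).
Opt8: worse on network (23 vs 25).
No option dominates Opt2.

none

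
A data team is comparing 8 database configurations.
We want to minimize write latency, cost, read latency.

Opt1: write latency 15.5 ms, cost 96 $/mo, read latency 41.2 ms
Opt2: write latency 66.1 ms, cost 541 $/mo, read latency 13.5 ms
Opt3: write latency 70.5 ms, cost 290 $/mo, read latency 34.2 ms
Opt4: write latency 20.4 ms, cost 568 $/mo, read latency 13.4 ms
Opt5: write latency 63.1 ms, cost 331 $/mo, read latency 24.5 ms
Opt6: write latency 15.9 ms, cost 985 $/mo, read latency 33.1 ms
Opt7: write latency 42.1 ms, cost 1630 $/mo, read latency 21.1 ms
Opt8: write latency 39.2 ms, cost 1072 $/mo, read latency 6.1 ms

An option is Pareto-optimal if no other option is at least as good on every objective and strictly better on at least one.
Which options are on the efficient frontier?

Opt1: not dominated (best write latency).
Opt2: not dominated.
Opt3: not dominated.
Opt4: not dominated.
Opt5: not dominated.
Opt6: not dominated.
Opt7: dominated by Opt4 (write latency 20.4≤42.1, cost 568≤1630, read latency 13.4≤21.1).
Opt8: not dominated (best read latency).

Opt1, Opt2, Opt3, Opt4, Opt5, Opt6, Opt8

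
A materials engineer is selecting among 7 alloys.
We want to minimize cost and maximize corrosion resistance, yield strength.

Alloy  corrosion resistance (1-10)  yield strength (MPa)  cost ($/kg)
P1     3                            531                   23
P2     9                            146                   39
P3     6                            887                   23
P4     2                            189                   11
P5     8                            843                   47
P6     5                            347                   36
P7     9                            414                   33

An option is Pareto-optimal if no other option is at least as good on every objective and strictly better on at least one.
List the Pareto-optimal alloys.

P1: dominated by P3 (corrosion resistance 6≥3, yield strength 887≥531, cost 23≤23).
P2: dominated by P7 (corrosion resistance 9≥9, yield strength 414≥146, cost 33≤39).
P3: not dominated (best yield strength).
P4: not dominated (best cost).
P5: not dominated.
P6: dominated by P3 (corrosion resistance 6≥5, yield strength 887≥347, cost 23≤36).
P7: not dominated.

P3, P4, P5, P7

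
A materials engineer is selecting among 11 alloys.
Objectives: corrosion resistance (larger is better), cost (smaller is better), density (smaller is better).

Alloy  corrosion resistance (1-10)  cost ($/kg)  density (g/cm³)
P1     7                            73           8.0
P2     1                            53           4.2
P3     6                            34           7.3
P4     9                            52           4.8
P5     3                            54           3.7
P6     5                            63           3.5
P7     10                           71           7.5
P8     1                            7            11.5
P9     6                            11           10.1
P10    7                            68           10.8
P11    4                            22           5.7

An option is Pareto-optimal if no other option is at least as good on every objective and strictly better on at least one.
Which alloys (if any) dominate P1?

P4: corrosion resistance 9≥7, cost 52≤73, density 4.8≤8.0 — dominates P1.
P7: corrosion resistance 10≥7, cost 71≤73, density 7.5≤8.0 — dominates P1.
Others (P2, P3, P5, P6, P8, P9, P10, P11) are each worse than P1 on at least one objective.

P4, P7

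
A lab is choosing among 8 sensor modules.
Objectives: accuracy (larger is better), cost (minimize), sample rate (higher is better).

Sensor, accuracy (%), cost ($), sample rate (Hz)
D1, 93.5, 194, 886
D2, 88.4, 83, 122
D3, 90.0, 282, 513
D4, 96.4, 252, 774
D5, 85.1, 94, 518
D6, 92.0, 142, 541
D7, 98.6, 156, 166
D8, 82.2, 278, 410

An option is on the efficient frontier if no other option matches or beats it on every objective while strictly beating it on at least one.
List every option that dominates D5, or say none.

D1: worse on cost (194 vs 94).
D2: worse on sample rate (122 vs 518).
D3: worse on cost (282 vs 94).
D4: worse on cost (252 vs 94).
D6: worse on cost (142 vs 94).
D7: worse on cost (156 vs 94).
D8: worse on accuracy (82.2 vs 85.1).
No option dominates D5.

none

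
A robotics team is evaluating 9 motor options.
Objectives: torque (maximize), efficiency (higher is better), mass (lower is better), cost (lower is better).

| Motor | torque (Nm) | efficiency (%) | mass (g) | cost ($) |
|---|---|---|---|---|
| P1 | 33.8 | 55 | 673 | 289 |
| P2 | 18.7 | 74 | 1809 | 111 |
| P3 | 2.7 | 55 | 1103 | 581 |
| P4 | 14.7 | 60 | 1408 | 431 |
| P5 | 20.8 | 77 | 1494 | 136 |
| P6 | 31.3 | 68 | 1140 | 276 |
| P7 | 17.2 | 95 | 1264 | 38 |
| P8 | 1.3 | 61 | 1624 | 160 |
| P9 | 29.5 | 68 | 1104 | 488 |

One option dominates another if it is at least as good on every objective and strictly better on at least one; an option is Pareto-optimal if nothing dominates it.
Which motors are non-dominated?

P1, P2, P5, P6, P7, P9

P1: not dominated (best torque).
P2: not dominated.
P3: dominated by P1 (torque 33.8≥2.7, efficiency 55≥55, mass 673≤1103, cost 289≤581).
P4: dominated by P6 (torque 31.3≥14.7, efficiency 68≥60, mass 1140≤1408, cost 276≤431).
P5: not dominated.
P6: not dominated.
P7: not dominated (best efficiency).
P8: dominated by P5 (torque 20.8≥1.3, efficiency 77≥61, mass 1494≤1624, cost 136≤160).
P9: not dominated.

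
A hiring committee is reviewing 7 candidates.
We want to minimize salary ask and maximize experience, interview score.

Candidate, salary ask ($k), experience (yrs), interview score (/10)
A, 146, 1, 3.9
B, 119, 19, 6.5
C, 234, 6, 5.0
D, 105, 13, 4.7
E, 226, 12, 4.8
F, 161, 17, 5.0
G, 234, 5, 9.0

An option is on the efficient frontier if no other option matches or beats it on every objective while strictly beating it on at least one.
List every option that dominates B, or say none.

none

A: worse on salary ask (146 vs 119).
C: worse on salary ask (234 vs 119).
D: worse on experience (13 vs 19).
E: worse on salary ask (226 vs 119).
F: worse on salary ask (161 vs 119).
G: worse on salary ask (234 vs 119).
No option dominates B.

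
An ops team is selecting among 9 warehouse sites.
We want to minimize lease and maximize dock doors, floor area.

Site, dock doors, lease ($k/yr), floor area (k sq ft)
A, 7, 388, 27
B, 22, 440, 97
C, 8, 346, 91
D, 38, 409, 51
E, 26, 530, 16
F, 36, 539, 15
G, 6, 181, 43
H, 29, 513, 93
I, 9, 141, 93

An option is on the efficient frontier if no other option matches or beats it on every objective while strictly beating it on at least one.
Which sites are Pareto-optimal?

A: dominated by C (dock doors 8≥7, lease 346≤388, floor area 91≥27).
B: not dominated (best floor area).
C: dominated by I (dock doors 9≥8, lease 141≤346, floor area 93≥91).
D: not dominated (best dock doors).
E: dominated by D (dock doors 38≥26, lease 409≤530, floor area 51≥16).
F: dominated by D (dock doors 38≥36, lease 409≤539, floor area 51≥15).
G: dominated by I (dock doors 9≥6, lease 141≤181, floor area 93≥43).
H: not dominated.
I: not dominated (best lease).

B, D, H, I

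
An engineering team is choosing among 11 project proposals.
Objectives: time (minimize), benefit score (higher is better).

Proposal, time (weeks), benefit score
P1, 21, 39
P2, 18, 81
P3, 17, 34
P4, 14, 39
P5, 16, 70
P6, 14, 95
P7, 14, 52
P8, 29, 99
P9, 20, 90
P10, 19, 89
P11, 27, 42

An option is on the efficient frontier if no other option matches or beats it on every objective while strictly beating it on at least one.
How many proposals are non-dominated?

P1: dominated by P2 (time 18≤21, benefit score 81≥39).
P2: dominated by P6 (time 14≤18, benefit score 95≥81).
P3: dominated by P4 (time 14≤17, benefit score 39≥34).
P4: dominated by P6 (time 14≤14, benefit score 95≥39).
P5: dominated by P6 (time 14≤16, benefit score 95≥70).
P6: not dominated.
P7: dominated by P6 (time 14≤14, benefit score 95≥52).
P8: not dominated (best benefit score).
P9: dominated by P6 (time 14≤20, benefit score 95≥90).
P10: dominated by P6 (time 14≤19, benefit score 95≥89).
P11: dominated by P2 (time 18≤27, benefit score 81≥42).
Pareto-optimal: P6, P8 → 2.

2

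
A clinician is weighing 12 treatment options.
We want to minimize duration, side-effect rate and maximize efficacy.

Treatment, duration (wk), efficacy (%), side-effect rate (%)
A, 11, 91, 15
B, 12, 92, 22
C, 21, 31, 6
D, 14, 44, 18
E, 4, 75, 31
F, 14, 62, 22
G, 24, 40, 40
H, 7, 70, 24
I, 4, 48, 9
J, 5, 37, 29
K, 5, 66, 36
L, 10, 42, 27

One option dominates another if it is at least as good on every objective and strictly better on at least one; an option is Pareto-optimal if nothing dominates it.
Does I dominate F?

No

I vs F: I is worse on efficacy (48 vs 62), so it does not dominate F.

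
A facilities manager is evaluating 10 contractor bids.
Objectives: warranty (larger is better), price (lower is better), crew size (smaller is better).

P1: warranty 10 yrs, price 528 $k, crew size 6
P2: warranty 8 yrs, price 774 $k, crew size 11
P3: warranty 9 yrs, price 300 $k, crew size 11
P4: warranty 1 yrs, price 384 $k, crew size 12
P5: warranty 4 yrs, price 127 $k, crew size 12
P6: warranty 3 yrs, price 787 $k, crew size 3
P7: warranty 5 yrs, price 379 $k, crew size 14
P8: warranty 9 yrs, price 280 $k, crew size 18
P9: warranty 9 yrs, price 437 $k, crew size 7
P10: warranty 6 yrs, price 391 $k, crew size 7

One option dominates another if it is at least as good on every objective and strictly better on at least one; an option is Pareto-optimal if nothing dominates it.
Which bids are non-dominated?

P1, P3, P5, P6, P8, P9, P10

P1: not dominated (best warranty).
P2: dominated by P1 (warranty 10≥8, price 528≤774, crew size 6≤11).
P3: not dominated.
P4: dominated by P3 (warranty 9≥1, price 300≤384, crew size 11≤12).
P5: not dominated (best price).
P6: not dominated (best crew size).
P7: dominated by P3 (warranty 9≥5, price 300≤379, crew size 11≤14).
P8: not dominated.
P9: not dominated.
P10: not dominated.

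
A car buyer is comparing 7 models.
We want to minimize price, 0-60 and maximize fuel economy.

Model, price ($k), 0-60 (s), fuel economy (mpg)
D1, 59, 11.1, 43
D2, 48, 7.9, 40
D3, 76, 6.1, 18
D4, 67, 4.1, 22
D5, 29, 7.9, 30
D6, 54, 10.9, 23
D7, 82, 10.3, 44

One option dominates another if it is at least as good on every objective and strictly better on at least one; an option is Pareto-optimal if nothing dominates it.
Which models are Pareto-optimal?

D1, D2, D4, D5, D7

D1: not dominated.
D2: not dominated.
D3: dominated by D4 (price 67≤76, 0-60 4.1≤6.1, fuel economy 22≥18).
D4: not dominated (best 0-60).
D5: not dominated (best price).
D6: dominated by D2 (price 48≤54, 0-60 7.9≤10.9, fuel economy 40≥23).
D7: not dominated (best fuel economy).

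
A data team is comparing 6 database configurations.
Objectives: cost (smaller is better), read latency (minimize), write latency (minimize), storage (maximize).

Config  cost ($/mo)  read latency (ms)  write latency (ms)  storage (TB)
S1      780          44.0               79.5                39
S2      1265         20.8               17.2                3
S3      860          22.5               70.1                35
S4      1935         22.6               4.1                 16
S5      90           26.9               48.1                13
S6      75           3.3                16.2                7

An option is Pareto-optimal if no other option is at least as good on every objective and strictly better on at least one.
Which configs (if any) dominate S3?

S1: worse on read latency (44.0 vs 22.5).
S2: worse on cost (1265 vs 860).
S4: worse on cost (1935 vs 860).
S5: worse on read latency (26.9 vs 22.5).
S6: worse on storage (7 vs 35).
No option dominates S3.

none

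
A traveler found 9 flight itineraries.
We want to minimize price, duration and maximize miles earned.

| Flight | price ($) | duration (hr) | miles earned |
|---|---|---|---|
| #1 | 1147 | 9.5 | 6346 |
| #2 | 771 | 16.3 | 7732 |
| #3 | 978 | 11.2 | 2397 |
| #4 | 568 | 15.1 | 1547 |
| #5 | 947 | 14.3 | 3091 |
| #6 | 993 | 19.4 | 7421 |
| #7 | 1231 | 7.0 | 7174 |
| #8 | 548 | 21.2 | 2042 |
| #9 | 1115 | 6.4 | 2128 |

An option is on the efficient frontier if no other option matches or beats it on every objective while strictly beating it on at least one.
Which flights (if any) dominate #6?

#2: price 771≤993, duration 16.3≤19.4, miles earned 7732≥7421 — dominates #6.
Others (#1, #3, #4, #5, #7, #8, #9) are each worse than #6 on at least one objective.

#2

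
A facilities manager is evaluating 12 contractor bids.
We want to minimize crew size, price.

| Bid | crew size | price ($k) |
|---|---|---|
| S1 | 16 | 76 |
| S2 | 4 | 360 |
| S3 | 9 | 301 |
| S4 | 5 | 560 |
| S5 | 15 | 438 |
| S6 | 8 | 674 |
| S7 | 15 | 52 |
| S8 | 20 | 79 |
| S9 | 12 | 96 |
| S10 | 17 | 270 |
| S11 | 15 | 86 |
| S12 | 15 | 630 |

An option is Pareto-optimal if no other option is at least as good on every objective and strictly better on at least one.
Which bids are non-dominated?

S2, S3, S7, S9

S1: dominated by S7 (crew size 15≤16, price 52≤76).
S2: not dominated (best crew size).
S3: not dominated.
S4: dominated by S2 (crew size 4≤5, price 360≤560).
S5: dominated by S2 (crew size 4≤15, price 360≤438).
S6: dominated by S2 (crew size 4≤8, price 360≤674).
S7: not dominated (best price).
S8: dominated by S1 (crew size 16≤20, price 76≤79).
S9: not dominated.
S10: dominated by S1 (crew size 16≤17, price 76≤270).
S11: dominated by S7 (crew size 15≤15, price 52≤86).
S12: dominated by S2 (crew size 4≤15, price 360≤630).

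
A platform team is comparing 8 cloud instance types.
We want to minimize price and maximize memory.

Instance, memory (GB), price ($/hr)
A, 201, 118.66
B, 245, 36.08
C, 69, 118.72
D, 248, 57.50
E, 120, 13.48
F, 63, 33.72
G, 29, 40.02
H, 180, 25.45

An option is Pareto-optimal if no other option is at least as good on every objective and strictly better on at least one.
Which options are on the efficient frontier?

B, D, E, H

A: dominated by B (memory 245≥201, price 36.08≤118.66).
B: not dominated.
C: dominated by A (memory 201≥69, price 118.66≤118.72).
D: not dominated (best memory).
E: not dominated (best price).
F: dominated by E (memory 120≥63, price 13.48≤33.72).
G: dominated by B (memory 245≥29, price 36.08≤40.02).
H: not dominated.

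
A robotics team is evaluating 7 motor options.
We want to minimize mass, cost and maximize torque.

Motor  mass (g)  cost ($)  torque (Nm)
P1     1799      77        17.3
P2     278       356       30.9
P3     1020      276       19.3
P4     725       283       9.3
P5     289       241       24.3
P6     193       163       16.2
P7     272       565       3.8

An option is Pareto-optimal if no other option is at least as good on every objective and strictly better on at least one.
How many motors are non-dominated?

P1: not dominated (best cost).
P2: not dominated (best torque).
P3: dominated by P5 (mass 289≤1020, cost 241≤276, torque 24.3≥19.3).
P4: dominated by P5 (mass 289≤725, cost 241≤283, torque 24.3≥9.3).
P5: not dominated.
P6: not dominated (best mass).
P7: dominated by P6 (mass 193≤272, cost 163≤565, torque 16.2≥3.8).
Pareto-optimal: P1, P2, P5, P6 → 4.

4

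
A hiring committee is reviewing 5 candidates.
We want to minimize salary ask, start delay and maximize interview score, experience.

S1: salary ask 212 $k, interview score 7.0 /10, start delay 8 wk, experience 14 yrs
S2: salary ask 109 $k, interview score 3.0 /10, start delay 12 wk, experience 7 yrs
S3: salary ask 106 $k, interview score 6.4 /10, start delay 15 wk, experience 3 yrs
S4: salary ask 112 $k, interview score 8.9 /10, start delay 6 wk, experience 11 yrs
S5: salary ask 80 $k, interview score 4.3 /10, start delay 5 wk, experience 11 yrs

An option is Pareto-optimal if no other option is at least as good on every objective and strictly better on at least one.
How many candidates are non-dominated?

4

S1: not dominated (best experience).
S2: dominated by S5 (salary ask 80≤109, interview score 4.3≥3.0, start delay 5≤12, experience 11≥7).
S3: not dominated.
S4: not dominated (best interview score).
S5: not dominated (best salary ask).
Pareto-optimal: S1, S3, S4, S5 → 4.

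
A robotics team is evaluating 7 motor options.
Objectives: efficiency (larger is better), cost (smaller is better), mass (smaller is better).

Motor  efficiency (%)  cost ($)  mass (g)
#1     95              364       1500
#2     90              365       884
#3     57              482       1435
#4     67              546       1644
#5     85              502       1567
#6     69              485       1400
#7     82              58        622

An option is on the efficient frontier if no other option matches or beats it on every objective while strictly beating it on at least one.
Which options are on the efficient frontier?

#1, #2, #7

#1: not dominated (best efficiency).
#2: not dominated.
#3: dominated by #2 (efficiency 90≥57, cost 365≤482, mass 884≤1435).
#4: dominated by #1 (efficiency 95≥67, cost 364≤546, mass 1500≤1644).
#5: dominated by #1 (efficiency 95≥85, cost 364≤502, mass 1500≤1567).
#6: dominated by #2 (efficiency 90≥69, cost 365≤485, mass 884≤1400).
#7: not dominated (best cost).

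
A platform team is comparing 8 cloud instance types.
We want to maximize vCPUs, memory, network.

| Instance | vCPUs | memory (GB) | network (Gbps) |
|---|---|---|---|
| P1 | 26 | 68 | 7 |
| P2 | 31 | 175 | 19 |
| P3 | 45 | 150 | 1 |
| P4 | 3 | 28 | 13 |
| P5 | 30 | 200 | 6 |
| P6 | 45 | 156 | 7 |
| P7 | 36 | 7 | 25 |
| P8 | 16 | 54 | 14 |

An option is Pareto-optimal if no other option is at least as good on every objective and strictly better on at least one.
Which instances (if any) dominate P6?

P1: worse on vCPUs (26 vs 45).
P2: worse on vCPUs (31 vs 45).
P3: worse on memory (150 vs 156).
P4: worse on vCPUs (3 vs 45).
P5: worse on vCPUs (30 vs 45).
P7: worse on vCPUs (36 vs 45).
P8: worse on vCPUs (16 vs 45).
No option dominates P6.

none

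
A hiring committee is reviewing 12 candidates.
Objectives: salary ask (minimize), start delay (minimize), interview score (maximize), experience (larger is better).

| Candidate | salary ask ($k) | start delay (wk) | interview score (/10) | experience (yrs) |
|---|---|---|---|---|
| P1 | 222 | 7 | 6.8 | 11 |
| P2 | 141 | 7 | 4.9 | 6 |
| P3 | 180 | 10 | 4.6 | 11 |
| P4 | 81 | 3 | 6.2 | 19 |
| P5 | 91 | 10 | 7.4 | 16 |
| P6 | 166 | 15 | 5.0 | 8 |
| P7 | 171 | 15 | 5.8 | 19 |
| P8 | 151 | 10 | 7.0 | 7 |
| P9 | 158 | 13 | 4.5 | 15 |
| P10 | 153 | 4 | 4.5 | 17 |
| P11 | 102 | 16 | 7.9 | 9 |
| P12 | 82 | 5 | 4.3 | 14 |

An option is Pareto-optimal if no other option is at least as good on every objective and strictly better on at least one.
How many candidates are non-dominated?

4

P1: not dominated.
P2: dominated by P4 (salary ask 81≤141, start delay 3≤7, interview score 6.2≥4.9, experience 19≥6).
P3: dominated by P4 (salary ask 81≤180, start delay 3≤10, interview score 6.2≥4.6, experience 19≥11).
P4: not dominated (best salary ask).
P5: not dominated.
P6: dominated by P4 (salary ask 81≤166, start delay 3≤15, interview score 6.2≥5.0, experience 19≥8).
P7: dominated by P4 (salary ask 81≤171, start delay 3≤15, interview score 6.2≥5.8, experience 19≥19).
P8: dominated by P5 (salary ask 91≤151, start delay 10≤10, interview score 7.4≥7.0, experience 16≥7).
P9: dominated by P4 (salary ask 81≤158, start delay 3≤13, interview score 6.2≥4.5, experience 19≥15).
P10: dominated by P4 (salary ask 81≤153, start delay 3≤4, interview score 6.2≥4.5, experience 19≥17).
P11: not dominated (best interview score).
P12: dominated by P4 (salary ask 81≤82, start delay 3≤5, interview score 6.2≥4.3, experience 19≥14).
Pareto-optimal: P1, P4, P5, P11 → 4.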